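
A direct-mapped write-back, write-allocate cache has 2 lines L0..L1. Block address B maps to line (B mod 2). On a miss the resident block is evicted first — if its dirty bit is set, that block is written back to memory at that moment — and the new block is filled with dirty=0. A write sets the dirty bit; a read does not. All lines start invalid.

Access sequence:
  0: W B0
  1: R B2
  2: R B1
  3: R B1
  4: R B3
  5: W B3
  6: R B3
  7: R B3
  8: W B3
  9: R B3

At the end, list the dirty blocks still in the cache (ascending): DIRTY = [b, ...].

0: W B0 → L0 miss [D]
1: R B2 → L0 miss wb→B0 [-]
2: R B1 → L1 miss [-]
3: R B1 → L1 hit [-]
4: R B3 → L1 miss [-]
5: W B3 → L1 hit [D]
6: R B3 → L1 hit [D]
7: R B3 → L1 hit [D]
8: W B3 → L1 hit [D]
9: R B3 → L1 hit [D]

DIRTY = [3]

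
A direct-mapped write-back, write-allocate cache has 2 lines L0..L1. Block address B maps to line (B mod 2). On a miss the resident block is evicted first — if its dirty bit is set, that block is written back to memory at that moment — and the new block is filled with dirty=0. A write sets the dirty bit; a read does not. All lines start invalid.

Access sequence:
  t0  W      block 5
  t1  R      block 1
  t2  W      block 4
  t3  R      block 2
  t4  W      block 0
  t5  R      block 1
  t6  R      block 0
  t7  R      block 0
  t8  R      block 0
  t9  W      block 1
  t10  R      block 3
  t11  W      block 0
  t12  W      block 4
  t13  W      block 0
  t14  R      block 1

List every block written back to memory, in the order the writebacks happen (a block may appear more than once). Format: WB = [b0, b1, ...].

WB = [5, 4, 1, 0, 4]

0: W B5 → L1 miss [D]
1: R B1 → L1 miss wb→B5 [-]
2: W B4 → L0 miss [D]
3: R B2 → L0 miss wb→B4 [-]
4: W B0 → L0 miss [D]
5: R B1 → L1 hit [-]
6: R B0 → L0 hit [D]
7: R B0 → L0 hit [D]
8: R B0 → L0 hit [D]
9: W B1 → L1 hit [D]
10: R B3 → L1 miss wb→B1 [-]
11: W B0 → L0 hit [D]
12: W B4 → L0 miss wb→B0 [D]
13: W B0 → L0 miss wb→B4 [D]
14: R B1 → L1 miss [-]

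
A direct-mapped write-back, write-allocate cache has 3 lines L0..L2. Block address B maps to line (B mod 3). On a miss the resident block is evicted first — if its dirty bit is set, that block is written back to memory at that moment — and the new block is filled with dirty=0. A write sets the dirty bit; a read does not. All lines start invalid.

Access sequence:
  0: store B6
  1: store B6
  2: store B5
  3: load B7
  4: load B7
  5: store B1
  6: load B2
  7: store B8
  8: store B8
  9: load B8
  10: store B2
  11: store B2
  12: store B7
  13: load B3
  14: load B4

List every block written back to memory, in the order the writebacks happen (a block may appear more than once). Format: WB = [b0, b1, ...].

  0 | W B6 → L0 miss [D]
  1 | W B6 → L0 hit [D]
  2 | W B5 → L2 miss [D]
  3 | R B7 → L1 miss [-]
  4 | R B7 → L1 hit [-]
  5 | W B1 → L1 miss [D]
  6 | R B2 → L2 miss wb→B5 [-]
  7 | W B8 → L2 miss [D]
  8 | W B8 → L2 hit [D]
  9 | R B8 → L2 hit [D]
  10 | W B2 → L2 miss wb→B8 [D]
  11 | W B2 → L2 hit [D]
  12 | W B7 → L1 miss wb→B1 [D]
  13 | R B3 → L0 miss wb→B6 [-]
  14 | R B4 → L1 miss wb→B7 [-]

WB = [5, 8, 1, 6, 7]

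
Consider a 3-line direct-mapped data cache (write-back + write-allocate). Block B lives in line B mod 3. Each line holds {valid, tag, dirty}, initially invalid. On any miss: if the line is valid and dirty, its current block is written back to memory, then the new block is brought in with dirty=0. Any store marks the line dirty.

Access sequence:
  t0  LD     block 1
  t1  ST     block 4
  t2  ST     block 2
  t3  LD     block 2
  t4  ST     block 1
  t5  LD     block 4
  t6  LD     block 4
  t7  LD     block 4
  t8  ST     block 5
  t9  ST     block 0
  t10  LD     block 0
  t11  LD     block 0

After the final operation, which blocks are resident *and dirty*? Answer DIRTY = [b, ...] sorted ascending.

DIRTY = [0, 5]

  0 | R B1 → L1 miss [-]
  1 | W B4 → L1 miss [D]
  2 | W B2 → L2 miss [D]
  3 | R B2 → L2 hit [D]
  4 | W B1 → L1 miss wb→B4 [D]
  5 | R B4 → L1 miss wb→B1 [-]
  6 | R B4 → L1 hit [-]
  7 | R B4 → L1 hit [-]
  8 | W B5 → L2 miss wb→B2 [D]
  9 | W B0 → L0 miss [D]
  10 | R B0 → L0 hit [D]
  11 | R B0 → L0 hit [D]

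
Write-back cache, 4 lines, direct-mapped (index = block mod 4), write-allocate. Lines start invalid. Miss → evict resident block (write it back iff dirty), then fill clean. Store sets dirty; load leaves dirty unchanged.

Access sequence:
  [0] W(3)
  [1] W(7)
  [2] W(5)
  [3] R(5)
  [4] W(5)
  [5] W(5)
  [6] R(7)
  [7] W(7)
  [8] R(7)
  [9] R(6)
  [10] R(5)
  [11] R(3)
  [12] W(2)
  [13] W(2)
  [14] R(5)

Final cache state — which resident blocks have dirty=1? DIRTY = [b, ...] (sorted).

0: W B3 → L3 miss [D]
1: W B7 → L3 miss wb→B3 [D]
2: W B5 → L1 miss [D]
3: R B5 → L1 hit [D]
4: W B5 → L1 hit [D]
5: W B5 → L1 hit [D]
6: R B7 → L3 hit [D]
7: W B7 → L3 hit [D]
8: R B7 → L3 hit [D]
9: R B6 → L2 miss [-]
10: R B5 → L1 hit [D]
11: R B3 → L3 miss wb→B7 [-]
12: W B2 → L2 miss [D]
13: W B2 → L2 hit [D]
14: R B5 → L1 hit [D]

DIRTY = [2, 5]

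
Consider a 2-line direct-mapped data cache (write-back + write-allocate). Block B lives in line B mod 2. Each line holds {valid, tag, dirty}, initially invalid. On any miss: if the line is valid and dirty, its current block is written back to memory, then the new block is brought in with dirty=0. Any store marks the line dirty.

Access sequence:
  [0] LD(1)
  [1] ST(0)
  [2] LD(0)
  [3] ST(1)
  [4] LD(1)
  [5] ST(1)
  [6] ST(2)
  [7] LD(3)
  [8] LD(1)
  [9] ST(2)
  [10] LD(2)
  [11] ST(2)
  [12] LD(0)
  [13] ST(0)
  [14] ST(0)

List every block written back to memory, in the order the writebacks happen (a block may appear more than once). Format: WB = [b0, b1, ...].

WB = [0, 1, 2]

0: R B1 → L1 miss [-]
1: W B0 → L0 miss [D]
2: R B0 → L0 hit [D]
3: W B1 → L1 hit [D]
4: R B1 → L1 hit [D]
5: W B1 → L1 hit [D]
6: W B2 → L0 miss wb→B0 [D]
7: R B3 → L1 miss wb→B1 [-]
8: R B1 → L1 miss [-]
9: W B2 → L0 hit [D]
10: R B2 → L0 hit [D]
11: W B2 → L0 hit [D]
12: R B0 → L0 miss wb→B2 [-]
13: W B0 → L0 hit [D]
14: W B0 → L0 hit [D]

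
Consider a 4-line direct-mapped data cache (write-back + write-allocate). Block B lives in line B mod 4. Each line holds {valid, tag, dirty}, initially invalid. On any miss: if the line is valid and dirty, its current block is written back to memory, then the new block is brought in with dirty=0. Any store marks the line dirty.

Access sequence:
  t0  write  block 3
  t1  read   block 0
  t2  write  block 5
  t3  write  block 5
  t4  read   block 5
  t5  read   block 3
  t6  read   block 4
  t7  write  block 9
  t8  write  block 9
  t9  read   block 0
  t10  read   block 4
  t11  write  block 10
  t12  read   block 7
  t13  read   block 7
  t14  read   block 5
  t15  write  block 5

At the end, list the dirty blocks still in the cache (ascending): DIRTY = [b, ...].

DIRTY = [5, 10]

0: W B3 → L3 miss [D]
1: R B0 → L0 miss [-]
2: W B5 → L1 miss [D]
3: W B5 → L1 hit [D]
4: R B5 → L1 hit [D]
5: R B3 → L3 hit [D]
6: R B4 → L0 miss [-]
7: W B9 → L1 miss wb→B5 [D]
8: W B9 → L1 hit [D]
9: R B0 → L0 miss [-]
10: R B4 → L0 miss [-]
11: W B10 → L2 miss [D]
12: R B7 → L3 miss wb→B3 [-]
13: R B7 → L3 hit [-]
14: R B5 → L1 miss wb→B9 [-]
15: W B5 → L1 hit [D]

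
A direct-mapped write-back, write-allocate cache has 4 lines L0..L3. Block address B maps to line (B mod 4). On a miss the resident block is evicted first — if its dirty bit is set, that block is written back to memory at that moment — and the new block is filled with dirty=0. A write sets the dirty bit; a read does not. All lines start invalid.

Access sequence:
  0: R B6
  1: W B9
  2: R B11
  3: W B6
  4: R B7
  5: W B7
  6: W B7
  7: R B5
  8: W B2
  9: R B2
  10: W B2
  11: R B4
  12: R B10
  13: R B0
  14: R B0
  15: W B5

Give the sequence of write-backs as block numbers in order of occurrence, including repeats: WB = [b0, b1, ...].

WB = [9, 6, 2]

0: R B6 -> L2 miss  d=-]
1: W B9 -> L1 miss  d=D]
2: R B11 -> L3 miss  d=-]
3: W B6 -> L2 hit  d=D]
4: R B7 -> L3 miss  d=-]
5: W B7 -> L3 hit  d=D]
6: W B7 -> L3 hit  d=D]
7: R B5 -> L1 miss wb->B9  d=-]
8: W B2 -> L2 miss wb->B6  d=D]
9: R B2 -> L2 hit  d=D]
10: W B2 -> L2 hit  d=D]
11: R B4 -> L0 miss  d=-]
12: R B10 -> L2 miss wb->B2  d=-]
13: R B0 -> L0 miss  d=-]
14: R B0 -> L0 hit  d=-]
15: W B5 -> L1 hit  d=D]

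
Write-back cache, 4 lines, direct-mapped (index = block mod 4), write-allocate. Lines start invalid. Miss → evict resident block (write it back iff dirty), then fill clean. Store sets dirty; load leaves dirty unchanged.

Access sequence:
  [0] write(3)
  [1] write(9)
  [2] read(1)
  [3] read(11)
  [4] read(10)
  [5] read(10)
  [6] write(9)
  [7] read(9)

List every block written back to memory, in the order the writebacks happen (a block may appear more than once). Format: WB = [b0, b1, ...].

  0 | W B3 → L3 miss [D]
  1 | W B9 → L1 miss [D]
  2 | R B1 → L1 miss wb→B9 [-]
  3 | R B11 → L3 miss wb→B3 [-]
  4 | R B10 → L2 miss [-]
  5 | R B10 → L2 hit [-]
  6 | W B9 → L1 miss [D]
  7 | R B9 → L1 hit [D]

WB = [9, 3]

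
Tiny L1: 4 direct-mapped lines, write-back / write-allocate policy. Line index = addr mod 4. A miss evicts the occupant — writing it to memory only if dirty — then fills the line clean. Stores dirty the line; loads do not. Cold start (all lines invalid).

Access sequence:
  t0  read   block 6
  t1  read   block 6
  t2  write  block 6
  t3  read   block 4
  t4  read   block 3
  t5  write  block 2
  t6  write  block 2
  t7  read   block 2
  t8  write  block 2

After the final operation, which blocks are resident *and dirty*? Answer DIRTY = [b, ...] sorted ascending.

  0 | R B6 → L2 miss [-]
  1 | R B6 → L2 hit [-]
  2 | W B6 → L2 hit [D]
  3 | R B4 → L0 miss [-]
  4 | R B3 → L3 miss [-]
  5 | W B2 → L2 miss wb→B6 [D]
  6 | W B2 → L2 hit [D]
  7 | R B2 → L2 hit [D]
  8 | W B2 → L2 hit [D]

DIRTY = [2]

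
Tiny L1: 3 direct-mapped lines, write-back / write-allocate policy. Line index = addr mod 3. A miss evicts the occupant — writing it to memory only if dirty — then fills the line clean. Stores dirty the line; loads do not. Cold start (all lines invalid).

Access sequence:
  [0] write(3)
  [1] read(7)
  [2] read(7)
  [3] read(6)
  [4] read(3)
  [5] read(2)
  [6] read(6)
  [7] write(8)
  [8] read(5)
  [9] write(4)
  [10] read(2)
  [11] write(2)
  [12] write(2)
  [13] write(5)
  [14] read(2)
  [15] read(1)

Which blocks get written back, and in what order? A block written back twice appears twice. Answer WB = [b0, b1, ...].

WB = [3, 8, 2, 5, 4]

0: W B3 → L0 miss [D]
1: R B7 → L1 miss [-]
2: R B7 → L1 hit [-]
3: R B6 → L0 miss wb→B3 [-]
4: R B3 → L0 miss [-]
5: R B2 → L2 miss [-]
6: R B6 → L0 miss [-]
7: W B8 → L2 miss [D]
8: R B5 → L2 miss wb→B8 [-]
9: W B4 → L1 miss [D]
10: R B2 → L2 miss [-]
11: W B2 → L2 hit [D]
12: W B2 → L2 hit [D]
13: W B5 → L2 miss wb→B2 [D]
14: R B2 → L2 miss wb→B5 [-]
15: R B1 → L1 miss wb→B4 [-]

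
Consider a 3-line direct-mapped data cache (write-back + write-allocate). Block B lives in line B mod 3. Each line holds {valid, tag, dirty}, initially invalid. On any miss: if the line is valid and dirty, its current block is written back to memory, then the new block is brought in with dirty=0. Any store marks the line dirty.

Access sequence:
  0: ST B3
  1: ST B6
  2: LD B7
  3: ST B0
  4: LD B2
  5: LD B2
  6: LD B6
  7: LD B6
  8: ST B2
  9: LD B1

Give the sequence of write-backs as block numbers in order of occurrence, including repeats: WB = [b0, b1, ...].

  0 | W B3 → L0 miss [D]
  1 | W B6 → L0 miss wb→B3 [D]
  2 | R B7 → L1 miss [-]
  3 | W B0 → L0 miss wb→B6 [D]
  4 | R B2 → L2 miss [-]
  5 | R B2 → L2 hit [-]
  6 | R B6 → L0 miss wb→B0 [-]
  7 | R B6 → L0 hit [-]
  8 | W B2 → L2 hit [D]
  9 | R B1 → L1 miss [-]

WB = [3, 6, 0]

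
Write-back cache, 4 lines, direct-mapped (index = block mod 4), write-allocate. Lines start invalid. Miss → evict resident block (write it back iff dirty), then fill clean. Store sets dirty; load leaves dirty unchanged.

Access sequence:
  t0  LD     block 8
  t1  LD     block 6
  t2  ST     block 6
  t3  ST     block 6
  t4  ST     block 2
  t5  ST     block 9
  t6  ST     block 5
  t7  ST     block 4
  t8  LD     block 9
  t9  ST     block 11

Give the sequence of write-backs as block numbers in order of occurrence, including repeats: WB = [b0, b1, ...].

WB = [6, 9, 5]

0: R B8 → L0 miss [-]
1: R B6 → L2 miss [-]
2: W B6 → L2 hit [D]
3: W B6 → L2 hit [D]
4: W B2 → L2 miss wb→B6 [D]
5: W B9 → L1 miss [D]
6: W B5 → L1 miss wb→B9 [D]
7: W B4 → L0 miss [D]
8: R B9 → L1 miss wb→B5 [-]
9: W B11 → L3 miss [D]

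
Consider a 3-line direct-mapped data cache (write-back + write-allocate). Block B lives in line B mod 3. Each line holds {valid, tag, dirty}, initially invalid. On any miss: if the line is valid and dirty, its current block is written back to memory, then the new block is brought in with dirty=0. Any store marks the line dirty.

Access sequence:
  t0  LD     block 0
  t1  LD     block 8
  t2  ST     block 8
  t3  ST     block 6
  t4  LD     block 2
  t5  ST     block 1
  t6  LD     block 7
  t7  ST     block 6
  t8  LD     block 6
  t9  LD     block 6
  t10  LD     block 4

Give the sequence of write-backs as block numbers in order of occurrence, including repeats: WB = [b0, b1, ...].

  0 | R B0 → L0 miss [-]
  1 | R B8 → L2 miss [-]
  2 | W B8 → L2 hit [D]
  3 | W B6 → L0 miss [D]
  4 | R B2 → L2 miss wb→B8 [-]
  5 | W B1 → L1 miss [D]
  6 | R B7 → L1 miss wb→B1 [-]
  7 | W B6 → L0 hit [D]
  8 | R B6 → L0 hit [D]
  9 | R B6 → L0 hit [D]
  10 | R B4 → L1 miss [-]

WB = [8, 1]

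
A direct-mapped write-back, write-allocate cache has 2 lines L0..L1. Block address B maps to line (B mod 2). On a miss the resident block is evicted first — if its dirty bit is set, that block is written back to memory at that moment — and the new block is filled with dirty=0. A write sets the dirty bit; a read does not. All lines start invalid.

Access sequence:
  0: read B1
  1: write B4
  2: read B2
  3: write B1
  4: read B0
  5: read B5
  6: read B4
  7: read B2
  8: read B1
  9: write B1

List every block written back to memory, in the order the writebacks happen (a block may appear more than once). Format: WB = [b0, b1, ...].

WB = [4, 1]

0: R B1 → L1 miss [-]
1: W B4 → L0 miss [D]
2: R B2 → L0 miss wb→B4 [-]
3: W B1 → L1 hit [D]
4: R B0 → L0 miss [-]
5: R B5 → L1 miss wb→B1 [-]
6: R B4 → L0 miss [-]
7: R B2 → L0 miss [-]
8: R B1 → L1 miss [-]
9: W B1 → L1 hit [D]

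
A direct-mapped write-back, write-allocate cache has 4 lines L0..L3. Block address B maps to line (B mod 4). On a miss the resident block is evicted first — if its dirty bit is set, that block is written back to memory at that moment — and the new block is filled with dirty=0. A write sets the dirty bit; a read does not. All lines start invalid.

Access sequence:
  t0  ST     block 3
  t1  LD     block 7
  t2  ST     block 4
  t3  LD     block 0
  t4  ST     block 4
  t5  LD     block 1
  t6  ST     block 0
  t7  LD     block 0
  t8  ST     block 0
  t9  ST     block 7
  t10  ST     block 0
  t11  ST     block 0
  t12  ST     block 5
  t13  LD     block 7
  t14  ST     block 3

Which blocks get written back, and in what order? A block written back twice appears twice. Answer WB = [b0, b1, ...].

  0 | W B3 → L3 miss [D]
  1 | R B7 → L3 miss wb→B3 [-]
  2 | W B4 → L0 miss [D]
  3 | R B0 → L0 miss wb→B4 [-]
  4 | W B4 → L0 miss [D]
  5 | R B1 → L1 miss [-]
  6 | W B0 → L0 miss wb→B4 [D]
  7 | R B0 → L0 hit [D]
  8 | W B0 → L0 hit [D]
  9 | W B7 → L3 hit [D]
  10 | W B0 → L0 hit [D]
  11 | W B0 → L0 hit [D]
  12 | W B5 → L1 miss [D]
  13 | R B7 → L3 hit [D]
  14 | W B3 → L3 miss wb→B7 [D]

WB = [3, 4, 4, 7]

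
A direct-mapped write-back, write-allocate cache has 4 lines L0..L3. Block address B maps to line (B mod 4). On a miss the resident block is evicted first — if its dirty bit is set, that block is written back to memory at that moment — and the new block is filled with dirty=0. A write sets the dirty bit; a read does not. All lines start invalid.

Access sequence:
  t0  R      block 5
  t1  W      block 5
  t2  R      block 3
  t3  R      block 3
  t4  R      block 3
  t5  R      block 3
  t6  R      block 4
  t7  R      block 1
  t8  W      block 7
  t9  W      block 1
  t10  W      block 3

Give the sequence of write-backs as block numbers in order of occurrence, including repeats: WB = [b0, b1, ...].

0: R B5 → L1 miss [-]
1: W B5 → L1 hit [D]
2: R B3 → L3 miss [-]
3: R B3 → L3 hit [-]
4: R B3 → L3 hit [-]
5: R B3 → L3 hit [-]
6: R B4 → L0 miss [-]
7: R B1 → L1 miss wb→B5 [-]
8: W B7 → L3 miss [D]
9: W B1 → L1 hit [D]
10: W B3 → L3 miss wb→B7 [D]

WB = [5, 7]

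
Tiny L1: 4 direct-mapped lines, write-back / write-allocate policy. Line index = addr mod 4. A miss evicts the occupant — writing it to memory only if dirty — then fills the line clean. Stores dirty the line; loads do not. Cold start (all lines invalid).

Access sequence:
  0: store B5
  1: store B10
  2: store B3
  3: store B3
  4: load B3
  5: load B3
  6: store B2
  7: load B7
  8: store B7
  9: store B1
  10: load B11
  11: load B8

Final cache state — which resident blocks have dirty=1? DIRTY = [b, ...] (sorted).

0: W B5 → L1 miss [D]
1: W B10 → L2 miss [D]
2: W B3 → L3 miss [D]
3: W B3 → L3 hit [D]
4: R B3 → L3 hit [D]
5: R B3 → L3 hit [D]
6: W B2 → L2 miss wb→B10 [D]
7: R B7 → L3 miss wb→B3 [-]
8: W B7 → L3 hit [D]
9: W B1 → L1 miss wb→B5 [D]
10: R B11 → L3 miss wb→B7 [-]
11: R B8 → L0 miss [-]

DIRTY = [1, 2]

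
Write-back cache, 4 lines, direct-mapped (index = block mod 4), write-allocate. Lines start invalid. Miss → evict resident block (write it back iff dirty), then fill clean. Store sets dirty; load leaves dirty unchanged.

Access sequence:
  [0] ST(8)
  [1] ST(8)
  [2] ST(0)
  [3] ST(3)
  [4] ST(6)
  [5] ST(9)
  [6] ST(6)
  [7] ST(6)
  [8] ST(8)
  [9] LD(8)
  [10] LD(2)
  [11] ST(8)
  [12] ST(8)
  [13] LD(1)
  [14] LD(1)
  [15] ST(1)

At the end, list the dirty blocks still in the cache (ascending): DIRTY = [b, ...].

DIRTY = [1, 3, 8]

0: W B8 → L0 miss [D]
1: W B8 → L0 hit [D]
2: W B0 → L0 miss wb→B8 [D]
3: W B3 → L3 miss [D]
4: W B6 → L2 miss [D]
5: W B9 → L1 miss [D]
6: W B6 → L2 hit [D]
7: W B6 → L2 hit [D]
8: W B8 → L0 miss wb→B0 [D]
9: R B8 → L0 hit [D]
10: R B2 → L2 miss wb→B6 [-]
11: W B8 → L0 hit [D]
12: W B8 → L0 hit [D]
13: R B1 → L1 miss wb→B9 [-]
14: R B1 → L1 hit [-]
15: W B1 → L1 hit [D]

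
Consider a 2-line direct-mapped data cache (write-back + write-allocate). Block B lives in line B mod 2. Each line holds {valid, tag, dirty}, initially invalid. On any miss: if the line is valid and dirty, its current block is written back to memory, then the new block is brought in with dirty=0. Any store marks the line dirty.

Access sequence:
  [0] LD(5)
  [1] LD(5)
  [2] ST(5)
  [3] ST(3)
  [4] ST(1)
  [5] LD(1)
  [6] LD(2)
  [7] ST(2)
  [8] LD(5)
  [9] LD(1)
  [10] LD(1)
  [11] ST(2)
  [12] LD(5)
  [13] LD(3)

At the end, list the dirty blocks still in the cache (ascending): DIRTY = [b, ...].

DIRTY = [2]

0: R B5 -> L1 miss  d=-]
1: R B5 -> L1 hit  d=-]
2: W B5 -> L1 hit  d=D]
3: W B3 -> L1 miss wb->B5  d=D]
4: W B1 -> L1 miss wb->B3  d=D]
5: R B1 -> L1 hit  d=D]
6: R B2 -> L0 miss  d=-]
7: W B2 -> L0 hit  d=D]
8: R B5 -> L1 miss wb->B1  d=-]
9: R B1 -> L1 miss  d=-]
10: R B1 -> L1 hit  d=-]
11: W B2 -> L0 hit  d=D]
12: R B5 -> L1 miss  d=-]
13: R B3 -> L1 miss  d=-]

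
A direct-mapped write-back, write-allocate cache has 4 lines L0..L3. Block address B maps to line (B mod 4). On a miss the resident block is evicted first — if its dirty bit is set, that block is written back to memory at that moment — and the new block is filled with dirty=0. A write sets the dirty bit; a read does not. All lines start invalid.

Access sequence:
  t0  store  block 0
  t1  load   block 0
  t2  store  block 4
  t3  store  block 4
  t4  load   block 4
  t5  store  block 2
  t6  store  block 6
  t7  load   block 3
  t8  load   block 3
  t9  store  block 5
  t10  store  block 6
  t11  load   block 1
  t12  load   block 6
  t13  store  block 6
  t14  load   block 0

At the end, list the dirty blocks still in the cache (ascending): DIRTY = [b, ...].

DIRTY = [6]

  0 | W B0 → L0 miss [D]
  1 | R B0 → L0 hit [D]
  2 | W B4 → L0 miss wb→B0 [D]
  3 | W B4 → L0 hit [D]
  4 | R B4 → L0 hit [D]
  5 | W B2 → L2 miss [D]
  6 | W B6 → L2 miss wb→B2 [D]
  7 | R B3 → L3 miss [-]
  8 | R B3 → L3 hit [-]
  9 | W B5 → L1 miss [D]
  10 | W B6 → L2 hit [D]
  11 | R B1 → L1 miss wb→B5 [-]
  12 | R B6 → L2 hit [D]
  13 | W B6 → L2 hit [D]
  14 | R B0 → L0 miss wb→B4 [-]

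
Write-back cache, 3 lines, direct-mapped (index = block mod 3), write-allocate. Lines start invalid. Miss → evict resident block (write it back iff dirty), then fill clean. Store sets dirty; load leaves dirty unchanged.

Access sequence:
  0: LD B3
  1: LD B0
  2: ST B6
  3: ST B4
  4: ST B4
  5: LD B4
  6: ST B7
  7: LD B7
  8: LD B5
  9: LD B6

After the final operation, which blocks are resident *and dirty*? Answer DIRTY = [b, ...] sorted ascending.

0: R B3 → L0 miss [-]
1: R B0 → L0 miss [-]
2: W B6 → L0 miss [D]
3: W B4 → L1 miss [D]
4: W B4 → L1 hit [D]
5: R B4 → L1 hit [D]
6: W B7 → L1 miss wb→B4 [D]
7: R B7 → L1 hit [D]
8: R B5 → L2 miss [-]
9: R B6 → L0 hit [D]

DIRTY = [6, 7]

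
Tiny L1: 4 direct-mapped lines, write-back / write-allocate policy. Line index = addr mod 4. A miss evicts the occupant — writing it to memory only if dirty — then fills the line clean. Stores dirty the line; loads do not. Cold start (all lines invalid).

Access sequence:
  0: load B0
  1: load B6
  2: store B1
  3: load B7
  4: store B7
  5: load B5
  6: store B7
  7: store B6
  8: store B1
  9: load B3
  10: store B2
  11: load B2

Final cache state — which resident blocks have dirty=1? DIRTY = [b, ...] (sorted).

DIRTY = [1, 2]

  0 | R B0 → L0 miss [-]
  1 | R B6 → L2 miss [-]
  2 | W B1 → L1 miss [D]
  3 | R B7 → L3 miss [-]
  4 | W B7 → L3 hit [D]
  5 | R B5 → L1 miss wb→B1 [-]
  6 | W B7 → L3 hit [D]
  7 | W B6 → L2 hit [D]
  8 | W B1 → L1 miss [D]
  9 | R B3 → L3 miss wb→B7 [-]
  10 | W B2 → L2 miss wb→B6 [D]
  11 | R B2 → L2 hit [D]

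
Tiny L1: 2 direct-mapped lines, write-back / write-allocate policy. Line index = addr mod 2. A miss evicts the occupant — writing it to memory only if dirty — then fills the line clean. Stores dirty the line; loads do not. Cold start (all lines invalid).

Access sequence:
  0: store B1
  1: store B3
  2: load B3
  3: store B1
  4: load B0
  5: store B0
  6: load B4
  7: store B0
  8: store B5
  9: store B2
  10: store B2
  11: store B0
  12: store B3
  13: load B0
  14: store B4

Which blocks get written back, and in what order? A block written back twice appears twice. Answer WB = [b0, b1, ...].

WB = [1, 3, 0, 1, 0, 2, 5, 0]

0: W B1 → L1 miss [D]
1: W B3 → L1 miss wb→B1 [D]
2: R B3 → L1 hit [D]
3: W B1 → L1 miss wb→B3 [D]
4: R B0 → L0 miss [-]
5: W B0 → L0 hit [D]
6: R B4 → L0 miss wb→B0 [-]
7: W B0 → L0 miss [D]
8: W B5 → L1 miss wb→B1 [D]
9: W B2 → L0 miss wb→B0 [D]
10: W B2 → L0 hit [D]
11: W B0 → L0 miss wb→B2 [D]
12: W B3 → L1 miss wb→B5 [D]
13: R B0 → L0 hit [D]
14: W B4 → L0 miss wb→B0 [D]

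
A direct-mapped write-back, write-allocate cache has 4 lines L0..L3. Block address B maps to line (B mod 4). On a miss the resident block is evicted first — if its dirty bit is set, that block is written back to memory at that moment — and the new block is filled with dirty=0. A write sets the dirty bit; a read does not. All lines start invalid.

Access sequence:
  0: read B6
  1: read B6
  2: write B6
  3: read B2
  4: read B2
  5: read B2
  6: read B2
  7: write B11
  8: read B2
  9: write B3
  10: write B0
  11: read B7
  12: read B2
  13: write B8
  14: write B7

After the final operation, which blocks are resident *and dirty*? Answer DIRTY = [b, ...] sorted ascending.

0: R B6 → L2 miss [-]
1: R B6 → L2 hit [-]
2: W B6 → L2 hit [D]
3: R B2 → L2 miss wb→B6 [-]
4: R B2 → L2 hit [-]
5: R B2 → L2 hit [-]
6: R B2 → L2 hit [-]
7: W B11 → L3 miss [D]
8: R B2 → L2 hit [-]
9: W B3 → L3 miss wb→B11 [D]
10: W B0 → L0 miss [D]
11: R B7 → L3 miss wb→B3 [-]
12: R B2 → L2 hit [-]
13: W B8 → L0 miss wb→B0 [D]
14: W B7 → L3 hit [D]

DIRTY = [7, 8]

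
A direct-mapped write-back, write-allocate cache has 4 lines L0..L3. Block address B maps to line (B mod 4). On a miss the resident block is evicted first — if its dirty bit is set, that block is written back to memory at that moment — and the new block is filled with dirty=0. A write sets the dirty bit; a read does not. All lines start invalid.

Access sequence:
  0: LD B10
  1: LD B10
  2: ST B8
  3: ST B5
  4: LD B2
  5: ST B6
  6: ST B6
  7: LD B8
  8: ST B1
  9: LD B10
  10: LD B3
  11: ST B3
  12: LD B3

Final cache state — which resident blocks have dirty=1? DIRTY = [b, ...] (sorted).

0: R B10 → L2 miss [-]
1: R B10 → L2 hit [-]
2: W B8 → L0 miss [D]
3: W B5 → L1 miss [D]
4: R B2 → L2 miss [-]
5: W B6 → L2 miss [D]
6: W B6 → L2 hit [D]
7: R B8 → L0 hit [D]
8: W B1 → L1 miss wb→B5 [D]
9: R B10 → L2 miss wb→B6 [-]
10: R B3 → L3 miss [-]
11: W B3 → L3 hit [D]
12: R B3 → L3 hit [D]

DIRTY = [1, 3, 8]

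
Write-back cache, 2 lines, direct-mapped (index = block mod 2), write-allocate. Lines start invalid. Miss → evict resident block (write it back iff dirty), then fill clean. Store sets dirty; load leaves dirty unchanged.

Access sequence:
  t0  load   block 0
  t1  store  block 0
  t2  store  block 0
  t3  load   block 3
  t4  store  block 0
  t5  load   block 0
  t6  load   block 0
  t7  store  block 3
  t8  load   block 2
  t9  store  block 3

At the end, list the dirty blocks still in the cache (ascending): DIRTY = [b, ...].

0: R B0 -> L0 miss  d=-]
1: W B0 -> L0 hit  d=D]
2: W B0 -> L0 hit  d=D]
3: R B3 -> L1 miss  d=-]
4: W B0 -> L0 hit  d=D]
5: R B0 -> L0 hit  d=D]
6: R B0 -> L0 hit  d=D]
7: W B3 -> L1 hit  d=D]
8: R B2 -> L0 miss wb->B0  d=-]
9: W B3 -> L1 hit  d=D]

DIRTY = [3]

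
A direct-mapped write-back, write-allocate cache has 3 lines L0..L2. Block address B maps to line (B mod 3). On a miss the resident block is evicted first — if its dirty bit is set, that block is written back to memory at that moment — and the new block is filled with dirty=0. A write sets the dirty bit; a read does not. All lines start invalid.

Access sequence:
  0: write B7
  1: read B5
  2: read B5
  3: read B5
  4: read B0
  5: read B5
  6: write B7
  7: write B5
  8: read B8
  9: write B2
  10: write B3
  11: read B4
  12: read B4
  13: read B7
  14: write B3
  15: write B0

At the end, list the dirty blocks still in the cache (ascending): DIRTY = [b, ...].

DIRTY = [0, 2]

0: W B7 -> L1 miss  d=D]
1: R B5 -> L2 miss  d=-]
2: R B5 -> L2 hit  d=-]
3: R B5 -> L2 hit  d=-]
4: R B0 -> L0 miss  d=-]
5: R B5 -> L2 hit  d=-]
6: W B7 -> L1 hit  d=D]
7: W B5 -> L2 hit  d=D]
8: R B8 -> L2 miss wb->B5  d=-]
9: W B2 -> L2 miss  d=D]
10: W B3 -> L0 miss  d=D]
11: R B4 -> L1 miss wb->B7  d=-]
12: R B4 -> L1 hit  d=-]
13: R B7 -> L1 miss  d=-]
14: W B3 -> L0 hit  d=D]
15: W B0 -> L0 miss wb->B3  d=D]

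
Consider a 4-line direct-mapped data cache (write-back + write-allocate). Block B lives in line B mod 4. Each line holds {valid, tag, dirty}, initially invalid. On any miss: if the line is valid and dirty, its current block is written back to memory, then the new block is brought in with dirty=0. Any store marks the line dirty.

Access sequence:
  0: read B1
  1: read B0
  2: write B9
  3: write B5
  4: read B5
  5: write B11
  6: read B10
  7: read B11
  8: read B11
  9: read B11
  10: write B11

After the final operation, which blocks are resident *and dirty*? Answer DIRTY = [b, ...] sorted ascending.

DIRTY = [5, 11]

  0 | R B1 → L1 miss [-]
  1 | R B0 → L0 miss [-]
  2 | W B9 → L1 miss [D]
  3 | W B5 → L1 miss wb→B9 [D]
  4 | R B5 → L1 hit [D]
  5 | W B11 → L3 miss [D]
  6 | R B10 → L2 miss [-]
  7 | R B11 → L3 hit [D]
  8 | R B11 → L3 hit [D]
  9 | R B11 → L3 hit [D]
  10 | W B11 → L3 hit [D]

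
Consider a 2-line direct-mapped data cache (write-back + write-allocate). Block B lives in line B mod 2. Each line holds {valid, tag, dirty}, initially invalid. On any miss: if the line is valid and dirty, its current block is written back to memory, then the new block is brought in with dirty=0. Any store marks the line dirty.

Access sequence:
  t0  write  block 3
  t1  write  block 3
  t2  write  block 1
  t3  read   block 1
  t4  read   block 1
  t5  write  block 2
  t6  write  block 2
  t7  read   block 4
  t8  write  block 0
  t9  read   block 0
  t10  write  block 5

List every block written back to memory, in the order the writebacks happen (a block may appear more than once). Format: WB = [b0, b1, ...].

  0 | W B3 → L1 miss [D]
  1 | W B3 → L1 hit [D]
  2 | W B1 → L1 miss wb→B3 [D]
  3 | R B1 → L1 hit [D]
  4 | R B1 → L1 hit [D]
  5 | W B2 → L0 miss [D]
  6 | W B2 → L0 hit [D]
  7 | R B4 → L0 miss wb→B2 [-]
  8 | W B0 → L0 miss [D]
  9 | R B0 → L0 hit [D]
  10 | W B5 → L1 miss wb→B1 [D]

WB = [3, 2, 1]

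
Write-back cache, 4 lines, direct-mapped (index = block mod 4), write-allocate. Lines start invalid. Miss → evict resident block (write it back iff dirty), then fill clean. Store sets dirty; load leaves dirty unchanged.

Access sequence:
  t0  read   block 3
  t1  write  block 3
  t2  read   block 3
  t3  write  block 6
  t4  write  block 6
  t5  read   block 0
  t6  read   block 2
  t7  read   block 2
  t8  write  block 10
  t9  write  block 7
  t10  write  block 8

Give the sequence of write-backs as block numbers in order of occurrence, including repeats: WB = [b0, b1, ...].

WB = [6, 3]

  0 | R B3 → L3 miss [-]
  1 | W B3 → L3 hit [D]
  2 | R B3 → L3 hit [D]
  3 | W B6 → L2 miss [D]
  4 | W B6 → L2 hit [D]
  5 | R B0 → L0 miss [-]
  6 | R B2 → L2 miss wb→B6 [-]
  7 | R B2 → L2 hit [-]
  8 | W B10 → L2 miss [D]
  9 | W B7 → L3 miss wb→B3 [D]
  10 | W B8 → L0 miss [D]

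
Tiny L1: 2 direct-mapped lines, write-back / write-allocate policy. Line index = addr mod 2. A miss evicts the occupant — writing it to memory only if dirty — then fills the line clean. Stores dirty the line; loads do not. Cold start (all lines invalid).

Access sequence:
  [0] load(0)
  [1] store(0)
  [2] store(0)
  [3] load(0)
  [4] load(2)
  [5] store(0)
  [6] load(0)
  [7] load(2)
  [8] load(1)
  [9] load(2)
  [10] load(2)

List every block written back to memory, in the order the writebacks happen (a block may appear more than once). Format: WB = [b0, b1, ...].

  0 | R B0 → L0 miss [-]
  1 | W B0 → L0 hit [D]
  2 | W B0 → L0 hit [D]
  3 | R B0 → L0 hit [D]
  4 | R B2 → L0 miss wb→B0 [-]
  5 | W B0 → L0 miss [D]
  6 | R B0 → L0 hit [D]
  7 | R B2 → L0 miss wb→B0 [-]
  8 | R B1 → L1 miss [-]
  9 | R B2 → L0 hit [-]
  10 | R B2 → L0 hit [-]

WB = [0, 0]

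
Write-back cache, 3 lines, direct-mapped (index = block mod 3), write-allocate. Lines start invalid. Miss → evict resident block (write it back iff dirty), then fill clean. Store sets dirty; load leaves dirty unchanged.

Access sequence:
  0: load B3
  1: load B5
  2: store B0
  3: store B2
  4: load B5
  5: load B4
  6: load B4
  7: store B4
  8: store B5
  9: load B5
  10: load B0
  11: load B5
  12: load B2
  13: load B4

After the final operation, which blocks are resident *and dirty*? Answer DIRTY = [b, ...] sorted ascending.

0: R B3 → L0 miss [-]
1: R B5 → L2 miss [-]
2: W B0 → L0 miss [D]
3: W B2 → L2 miss [D]
4: R B5 → L2 miss wb→B2 [-]
5: R B4 → L1 miss [-]
6: R B4 → L1 hit [-]
7: W B4 → L1 hit [D]
8: W B5 → L2 hit [D]
9: R B5 → L2 hit [D]
10: R B0 → L0 hit [D]
11: R B5 → L2 hit [D]
12: R B2 → L2 miss wb→B5 [-]
13: R B4 → L1 hit [D]

DIRTY = [0, 4]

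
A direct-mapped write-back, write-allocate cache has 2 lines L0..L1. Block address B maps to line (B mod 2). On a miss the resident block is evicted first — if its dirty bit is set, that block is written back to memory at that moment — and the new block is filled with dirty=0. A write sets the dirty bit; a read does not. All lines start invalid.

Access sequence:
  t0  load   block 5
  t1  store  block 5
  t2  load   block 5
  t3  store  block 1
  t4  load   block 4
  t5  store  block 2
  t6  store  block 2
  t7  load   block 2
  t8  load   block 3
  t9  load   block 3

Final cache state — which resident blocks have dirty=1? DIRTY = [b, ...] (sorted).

0: R B5 -> L1 miss  d=-]
1: W B5 -> L1 hit  d=D]
2: R B5 -> L1 hit  d=D]
3: W B1 -> L1 miss wb->B5  d=D]
4: R B4 -> L0 miss  d=-]
5: W B2 -> L0 miss  d=D]
6: W B2 -> L0 hit  d=D]
7: R B2 -> L0 hit  d=D]
8: R B3 -> L1 miss wb->B1  d=-]
9: R B3 -> L1 hit  d=-]

DIRTY = [2]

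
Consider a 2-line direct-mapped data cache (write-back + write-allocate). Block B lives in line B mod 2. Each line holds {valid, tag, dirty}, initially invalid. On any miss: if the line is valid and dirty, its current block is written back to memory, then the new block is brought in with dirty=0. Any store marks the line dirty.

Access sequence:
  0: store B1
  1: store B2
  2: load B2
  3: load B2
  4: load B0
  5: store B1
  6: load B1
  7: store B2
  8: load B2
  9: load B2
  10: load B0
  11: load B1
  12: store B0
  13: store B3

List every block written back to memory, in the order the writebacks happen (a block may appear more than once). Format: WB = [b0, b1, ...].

WB = [2, 2, 1]

0: W B1 → L1 miss [D]
1: W B2 → L0 miss [D]
2: R B2 → L0 hit [D]
3: R B2 → L0 hit [D]
4: R B0 → L0 miss wb→B2 [-]
5: W B1 → L1 hit [D]
6: R B1 → L1 hit [D]
7: W B2 → L0 miss [D]
8: R B2 → L0 hit [D]
9: R B2 → L0 hit [D]
10: R B0 → L0 miss wb→B2 [-]
11: R B1 → L1 hit [D]
12: W B0 → L0 hit [D]
13: W B3 → L1 miss wb→B1 [D]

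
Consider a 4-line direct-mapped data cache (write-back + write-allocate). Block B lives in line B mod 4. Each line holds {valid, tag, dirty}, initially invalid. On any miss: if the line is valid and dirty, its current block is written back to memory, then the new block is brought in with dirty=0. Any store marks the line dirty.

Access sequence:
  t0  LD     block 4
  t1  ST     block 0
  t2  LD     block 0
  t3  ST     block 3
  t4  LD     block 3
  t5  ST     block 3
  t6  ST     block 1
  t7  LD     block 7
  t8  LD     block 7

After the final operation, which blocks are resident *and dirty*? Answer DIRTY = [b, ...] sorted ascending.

DIRTY = [0, 1]

0: R B4 → L0 miss [-]
1: W B0 → L0 miss [D]
2: R B0 → L0 hit [D]
3: W B3 → L3 miss [D]
4: R B3 → L3 hit [D]
5: W B3 → L3 hit [D]
6: W B1 → L1 miss [D]
7: R B7 → L3 miss wb→B3 [-]
8: R B7 → L3 hit [-]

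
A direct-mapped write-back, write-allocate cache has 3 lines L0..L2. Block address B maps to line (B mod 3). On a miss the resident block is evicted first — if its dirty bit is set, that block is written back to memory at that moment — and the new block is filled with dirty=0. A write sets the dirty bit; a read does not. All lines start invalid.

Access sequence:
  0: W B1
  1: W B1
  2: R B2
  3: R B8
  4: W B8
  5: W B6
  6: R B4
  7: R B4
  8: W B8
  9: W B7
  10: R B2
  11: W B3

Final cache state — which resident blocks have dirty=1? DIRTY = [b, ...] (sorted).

0: W B1 -> L1 miss  d=D]
1: W B1 -> L1 hit  d=D]
2: R B2 -> L2 miss  d=-]
3: R B8 -> L2 miss  d=-]
4: W B8 -> L2 hit  d=D]
5: W B6 -> L0 miss  d=D]
6: R B4 -> L1 miss wb->B1  d=-]
7: R B4 -> L1 hit  d=-]
8: W B8 -> L2 hit  d=D]
9: W B7 -> L1 miss  d=D]
10: R B2 -> L2 miss wb->B8  d=-]
11: W B3 -> L0 miss wb->B6  d=D]

DIRTY = [3, 7]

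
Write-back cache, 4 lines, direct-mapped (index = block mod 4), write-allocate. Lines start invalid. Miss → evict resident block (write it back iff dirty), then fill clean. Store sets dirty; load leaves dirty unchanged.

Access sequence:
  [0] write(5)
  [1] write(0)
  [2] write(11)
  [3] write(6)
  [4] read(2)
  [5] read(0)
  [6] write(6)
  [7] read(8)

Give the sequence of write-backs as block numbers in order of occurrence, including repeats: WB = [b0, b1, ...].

WB = [6, 0]

  0 | W B5 → L1 miss [D]
  1 | W B0 → L0 miss [D]
  2 | W B11 → L3 miss [D]
  3 | W B6 → L2 miss [D]
  4 | R B2 → L2 miss wb→B6 [-]
  5 | R B0 → L0 hit [D]
  6 | W B6 → L2 miss [D]
  7 | R B8 → L0 miss wb→B0 [-]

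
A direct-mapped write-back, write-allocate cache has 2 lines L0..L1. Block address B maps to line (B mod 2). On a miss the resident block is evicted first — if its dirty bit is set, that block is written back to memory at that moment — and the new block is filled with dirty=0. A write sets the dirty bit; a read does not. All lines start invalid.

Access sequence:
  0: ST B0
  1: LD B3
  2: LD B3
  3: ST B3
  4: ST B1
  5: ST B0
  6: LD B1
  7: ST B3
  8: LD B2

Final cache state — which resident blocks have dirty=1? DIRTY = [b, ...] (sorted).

DIRTY = [3]

  0 | W B0 → L0 miss [D]
  1 | R B3 → L1 miss [-]
  2 | R B3 → L1 hit [-]
  3 | W B3 → L1 hit [D]
  4 | W B1 → L1 miss wb→B3 [D]
  5 | W B0 → L0 hit [D]
  6 | R B1 → L1 hit [D]
  7 | W B3 → L1 miss wb→B1 [D]
  8 | R B2 → L0 miss wb→B0 [-]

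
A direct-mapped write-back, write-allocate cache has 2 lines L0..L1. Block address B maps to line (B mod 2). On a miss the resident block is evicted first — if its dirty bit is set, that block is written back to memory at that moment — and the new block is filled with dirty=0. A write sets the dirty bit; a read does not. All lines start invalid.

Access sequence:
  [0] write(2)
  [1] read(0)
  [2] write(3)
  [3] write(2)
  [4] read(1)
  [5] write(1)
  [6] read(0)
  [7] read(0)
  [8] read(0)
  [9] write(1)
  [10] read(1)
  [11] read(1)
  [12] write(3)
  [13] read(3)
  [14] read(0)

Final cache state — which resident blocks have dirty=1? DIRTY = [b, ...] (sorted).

0: W B2 → L0 miss [D]
1: R B0 → L0 miss wb→B2 [-]
2: W B3 → L1 miss [D]
3: W B2 → L0 miss [D]
4: R B1 → L1 miss wb→B3 [-]
5: W B1 → L1 hit [D]
6: R B0 → L0 miss wb→B2 [-]
7: R B0 → L0 hit [-]
8: R B0 → L0 hit [-]
9: W B1 → L1 hit [D]
10: R B1 → L1 hit [D]
11: R B1 → L1 hit [D]
12: W B3 → L1 miss wb→B1 [D]
13: R B3 → L1 hit [D]
14: R B0 → L0 hit [-]

DIRTY = [3]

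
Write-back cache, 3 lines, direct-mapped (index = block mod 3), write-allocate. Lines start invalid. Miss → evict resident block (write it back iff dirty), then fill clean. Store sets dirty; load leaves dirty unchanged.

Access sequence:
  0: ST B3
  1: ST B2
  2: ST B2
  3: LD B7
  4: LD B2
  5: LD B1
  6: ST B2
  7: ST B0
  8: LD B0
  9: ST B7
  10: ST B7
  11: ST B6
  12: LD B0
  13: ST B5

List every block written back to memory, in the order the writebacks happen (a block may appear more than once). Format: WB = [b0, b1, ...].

0: W B3 → L0 miss [D]
1: W B2 → L2 miss [D]
2: W B2 → L2 hit [D]
3: R B7 → L1 miss [-]
4: R B2 → L2 hit [D]
5: R B1 → L1 miss [-]
6: W B2 → L2 hit [D]
7: W B0 → L0 miss wb→B3 [D]
8: R B0 → L0 hit [D]
9: W B7 → L1 miss [D]
10: W B7 → L1 hit [D]
11: W B6 → L0 miss wb→B0 [D]
12: R B0 → L0 miss wb→B6 [-]
13: W B5 → L2 miss wb→B2 [D]

WB = [3, 0, 6, 2]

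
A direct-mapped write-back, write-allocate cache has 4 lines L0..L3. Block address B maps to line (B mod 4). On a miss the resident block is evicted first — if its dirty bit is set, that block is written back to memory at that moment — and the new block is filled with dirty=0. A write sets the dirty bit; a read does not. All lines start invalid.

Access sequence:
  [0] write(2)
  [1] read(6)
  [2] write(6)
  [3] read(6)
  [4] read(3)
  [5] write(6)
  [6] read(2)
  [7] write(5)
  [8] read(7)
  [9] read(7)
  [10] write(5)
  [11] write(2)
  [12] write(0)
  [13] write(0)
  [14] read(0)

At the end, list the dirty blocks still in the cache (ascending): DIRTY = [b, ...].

DIRTY = [0, 2, 5]

0: W B2 -> L2 miss  d=D]
1: R B6 -> L2 miss wb->B2  d=-]
2: W B6 -> L2 hit  d=D]
3: R B6 -> L2 hit  d=D]
4: R B3 -> L3 miss  d=-]
5: W B6 -> L2 hit  d=D]
6: R B2 -> L2 miss wb->B6  d=-]
7: W B5 -> L1 miss  d=D]
8: R B7 -> L3 miss  d=-]
9: R B7 -> L3 hit  d=-]
10: W B5 -> L1 hit  d=D]
11: W B2 -> L2 hit  d=D]
12: W B0 -> L0 miss  d=D]
13: W B0 -> L0 hit  d=D]
14: R B0 -> L0 hit  d=D]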